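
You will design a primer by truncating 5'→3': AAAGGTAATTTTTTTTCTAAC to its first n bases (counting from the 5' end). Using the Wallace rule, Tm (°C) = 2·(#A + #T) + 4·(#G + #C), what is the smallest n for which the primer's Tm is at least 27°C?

n = 12

First 11 bases: AAAGGTAATTT → Tm = 26°C (< 27°C)
First 12 bases: AAAGGTAATTTT → Tm = 28°C (≥ 27°C)
Each additional base adds 2°C (A/T) or 4°C (G/C), so Tm is non-decreasing in n; n = 12 is the first length to reach 27°C.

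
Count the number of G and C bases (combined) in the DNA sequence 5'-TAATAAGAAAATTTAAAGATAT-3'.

Scanning the sequence gives C=0, T=7, G=2, A=13.
G+C = 2 + 0 = 2

2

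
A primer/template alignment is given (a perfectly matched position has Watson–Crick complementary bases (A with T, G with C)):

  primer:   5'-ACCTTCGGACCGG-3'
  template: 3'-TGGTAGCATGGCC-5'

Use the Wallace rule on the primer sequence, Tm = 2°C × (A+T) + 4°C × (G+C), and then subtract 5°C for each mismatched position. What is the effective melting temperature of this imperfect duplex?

Primer base counts: A=2, T=2, G=4, C=5 → A+T=4, G+C=9
Perfect-match Tm = 2(4) + 4(9) = 8 + 36 = 44°C
Mismatches (positions where the bases are not complementary): 2 (at positions 4, 8)
Effective Tm = 44 − 2×5 = 44 − 10 = 34°C

34°C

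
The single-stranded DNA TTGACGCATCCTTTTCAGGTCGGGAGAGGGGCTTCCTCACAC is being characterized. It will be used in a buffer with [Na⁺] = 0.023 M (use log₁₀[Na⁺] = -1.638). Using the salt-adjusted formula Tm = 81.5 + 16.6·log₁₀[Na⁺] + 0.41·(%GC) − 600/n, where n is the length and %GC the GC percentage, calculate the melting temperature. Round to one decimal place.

63.5°C

Length n = 42. Scanning the sequence gives T=11, G=12, A=7, C=12.
G+C = 24, so %GC = 24/42 × 100 = 57.143%
Salt term: 16.6 × (-1.638) = -27.191
GC term: 0.41 × 57.143 = 23.429; length term: −600/42 = −14.286
Tm = 81.5 + (-27.191) + 23.429 − 14.286 = 63.452 → 63.5°C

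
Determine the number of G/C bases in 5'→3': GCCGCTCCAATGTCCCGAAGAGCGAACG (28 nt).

18

Base counts: G=8, T=3, C=10, A=7
Total G or C: 8 + 10 = 18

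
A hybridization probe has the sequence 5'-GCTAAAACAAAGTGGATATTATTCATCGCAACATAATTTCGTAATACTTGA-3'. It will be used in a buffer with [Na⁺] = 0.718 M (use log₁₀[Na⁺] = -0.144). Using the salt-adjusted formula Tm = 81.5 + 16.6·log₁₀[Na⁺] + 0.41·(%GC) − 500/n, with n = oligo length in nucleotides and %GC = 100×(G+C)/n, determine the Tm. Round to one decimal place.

Length n = 51. Base counts: C=8, A=20, G=7, T=16
G+C = 15, so %GC = 15/51 × 100 = 29.412%
Salt term: 16.6 × (-0.144) = -2.39
GC term: 0.41 × 29.412 = 12.059; length term: −500/51 = −9.804
Tm = 81.5 + (-2.39) + 12.059 − 9.804 = 81.365 → 81.4°C

81.4°C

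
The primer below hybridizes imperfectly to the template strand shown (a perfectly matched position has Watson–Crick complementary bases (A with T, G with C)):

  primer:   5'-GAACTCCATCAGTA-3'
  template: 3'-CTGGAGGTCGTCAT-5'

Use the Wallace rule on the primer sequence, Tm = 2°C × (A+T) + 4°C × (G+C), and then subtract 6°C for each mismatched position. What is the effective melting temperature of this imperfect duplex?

Primer base counts: A=5, T=3, G=2, C=4 → A+T=8, G+C=6
Perfect-match Tm = 2(8) + 4(6) = 16 + 24 = 40°C
Mismatches (positions where the bases are not complementary): 2 (at positions 3, 9)
Effective Tm = 40 − 2×6 = 40 − 12 = 28°C

28°C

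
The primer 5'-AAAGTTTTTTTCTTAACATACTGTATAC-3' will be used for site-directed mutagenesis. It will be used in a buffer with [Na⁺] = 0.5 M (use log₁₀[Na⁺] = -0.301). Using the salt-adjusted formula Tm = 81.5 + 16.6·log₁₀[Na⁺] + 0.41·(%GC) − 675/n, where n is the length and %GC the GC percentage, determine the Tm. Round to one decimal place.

Length n = 28. Scanning the sequence gives C=4, G=2, T=13, A=9.
G+C = 6, so %GC = 6/28 × 100 = 21.429%
Salt term: 16.6 × (-0.301) = -4.997
GC term: 0.41 × 21.429 = 8.786; length term: −675/28 = −24.107
Tm = 81.5 + (-4.997) + 8.786 − 24.107 = 61.182 → 61.2°C

61.2°C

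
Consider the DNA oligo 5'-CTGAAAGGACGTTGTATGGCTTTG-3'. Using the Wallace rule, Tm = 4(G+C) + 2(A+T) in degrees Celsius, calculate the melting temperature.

Counting bases: T=8, G=8, A=5, C=3
AT pairs contribute 13, GC pairs contribute 11.
Tm = 2(13) + 4(11) = 26 + 44 = 70°C

70°C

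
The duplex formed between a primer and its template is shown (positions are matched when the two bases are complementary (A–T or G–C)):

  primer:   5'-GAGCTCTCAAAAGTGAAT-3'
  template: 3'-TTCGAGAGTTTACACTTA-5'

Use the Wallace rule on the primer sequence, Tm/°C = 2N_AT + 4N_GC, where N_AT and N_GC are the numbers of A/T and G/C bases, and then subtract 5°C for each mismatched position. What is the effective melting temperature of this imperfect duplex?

40°C

Primer base counts: A=7, T=4, G=4, C=3 → A+T=11, G+C=7
Perfect-match Tm = 2(11) + 4(7) = 22 + 28 = 50°C
Mismatches (positions where the bases are not complementary): 2 (at positions 1, 12)
Effective Tm = 50 − 2×5 = 50 − 10 = 40°C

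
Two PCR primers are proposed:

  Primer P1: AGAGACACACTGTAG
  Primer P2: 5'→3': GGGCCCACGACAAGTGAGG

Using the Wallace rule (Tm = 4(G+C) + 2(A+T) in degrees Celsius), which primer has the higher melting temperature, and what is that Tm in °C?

Primer P2, 64°C

Primer P1: A+T=8, G+C=7 → Tm = 2(8)+4(7) = 44°C
Primer P2: A+T=6, G+C=13 → Tm = 2(6)+4(13) = 64°C
44°C vs 64°C → primer P2 is higher.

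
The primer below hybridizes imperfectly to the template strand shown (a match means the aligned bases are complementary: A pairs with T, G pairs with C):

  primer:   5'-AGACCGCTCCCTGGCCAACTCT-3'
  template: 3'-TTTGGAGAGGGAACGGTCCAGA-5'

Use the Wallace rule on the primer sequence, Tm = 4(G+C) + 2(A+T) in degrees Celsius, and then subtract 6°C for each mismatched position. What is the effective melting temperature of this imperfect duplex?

Primer base counts: A=4, T=4, G=4, C=10 → A+T=8, G+C=14
Perfect-match Tm = 2(8) + 4(14) = 16 + 56 = 72°C
Mismatches (positions where the bases are not complementary): 5 (at positions 2, 6, 13, 18, 19)
Effective Tm = 72 − 5×6 = 72 − 30 = 42°C

42°C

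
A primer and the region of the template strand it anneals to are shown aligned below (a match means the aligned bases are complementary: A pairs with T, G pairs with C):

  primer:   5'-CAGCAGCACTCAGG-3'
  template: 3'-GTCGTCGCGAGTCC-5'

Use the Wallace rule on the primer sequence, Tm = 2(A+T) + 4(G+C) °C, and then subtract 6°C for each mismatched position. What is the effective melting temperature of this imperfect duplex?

40°C

Primer base counts: A=4, T=1, G=4, C=5 → A+T=5, G+C=9
Perfect-match Tm = 2(5) + 4(9) = 10 + 36 = 46°C
Mismatches (positions where the bases are not complementary): 1 (at position 8)
Effective Tm = 46 − 1×6 = 46 − 6 = 40°C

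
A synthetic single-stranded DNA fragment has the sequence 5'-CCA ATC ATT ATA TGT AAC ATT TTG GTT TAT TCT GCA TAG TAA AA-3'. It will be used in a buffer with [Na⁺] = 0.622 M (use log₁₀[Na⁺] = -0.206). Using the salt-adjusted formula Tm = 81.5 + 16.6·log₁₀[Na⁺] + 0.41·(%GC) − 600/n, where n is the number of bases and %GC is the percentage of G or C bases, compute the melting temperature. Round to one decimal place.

Length n = 44. Scanning the sequence gives C=6, G=5, A=15, T=18.
G+C = 11, so %GC = 11/44 × 100 = 25%
Salt term: 16.6 × (-0.206) = -3.42
GC term: 0.41 × 25 = 10.25; length term: −600/44 = −13.636
Tm = 81.5 + (-3.42) + 10.25 − 13.636 = 74.694 → 74.7°C

74.7°C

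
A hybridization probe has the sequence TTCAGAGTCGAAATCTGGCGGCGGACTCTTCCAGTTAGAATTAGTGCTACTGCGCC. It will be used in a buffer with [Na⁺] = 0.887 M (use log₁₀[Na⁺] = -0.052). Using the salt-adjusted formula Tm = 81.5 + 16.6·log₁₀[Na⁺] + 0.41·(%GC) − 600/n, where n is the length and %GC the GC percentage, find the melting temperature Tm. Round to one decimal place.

91.2°C

Length n = 56. Base counts: C=14, G=15, T=15, A=12
G+C = 29, so %GC = 29/56 × 100 = 51.786%
Salt term: 16.6 × (-0.052) = -0.863
GC term: 0.41 × 51.786 = 21.232; length term: −600/56 = −10.714
Tm = 81.5 + (-0.863) + 21.232 − 10.714 = 91.155 → 91.2°C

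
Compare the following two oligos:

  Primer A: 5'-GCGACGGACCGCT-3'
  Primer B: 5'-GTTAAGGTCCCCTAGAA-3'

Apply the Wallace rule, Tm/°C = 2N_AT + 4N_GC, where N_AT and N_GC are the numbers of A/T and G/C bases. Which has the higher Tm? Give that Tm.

Primer B, 50°C

Primer A: A+T=3, G+C=10 → Tm = 2(3)+4(10) = 46°C
Primer B: A+T=9, G+C=8 → Tm = 2(9)+4(8) = 50°C
46°C vs 50°C → primer B is higher.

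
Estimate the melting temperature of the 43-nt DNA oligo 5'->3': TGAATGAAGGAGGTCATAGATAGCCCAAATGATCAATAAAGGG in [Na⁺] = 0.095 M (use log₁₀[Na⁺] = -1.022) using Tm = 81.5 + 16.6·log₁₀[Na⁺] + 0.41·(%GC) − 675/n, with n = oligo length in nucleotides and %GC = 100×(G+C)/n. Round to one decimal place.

65.0°C

Length n = 43. C=5, T=8, G=12, A=18
G+C = 17, so %GC = 17/43 × 100 = 39.535%
Salt term: 16.6 × (-1.022) = -16.965
GC term: 0.41 × 39.535 = 16.209; length term: −675/43 = −15.698
Tm = 81.5 + (-16.965) + 16.209 − 15.698 = 65.046 → 65.0°C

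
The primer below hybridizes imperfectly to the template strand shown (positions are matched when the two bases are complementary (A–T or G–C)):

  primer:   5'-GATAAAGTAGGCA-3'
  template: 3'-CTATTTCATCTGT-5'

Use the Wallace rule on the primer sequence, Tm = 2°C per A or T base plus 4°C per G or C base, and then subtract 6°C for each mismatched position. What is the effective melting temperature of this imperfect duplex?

30°C

Primer base counts: A=6, T=2, G=4, C=1 → A+T=8, G+C=5
Perfect-match Tm = 2(8) + 4(5) = 16 + 20 = 36°C
Mismatches (positions where the bases are not complementary): 1 (at position 11)
Effective Tm = 36 − 1×6 = 36 − 6 = 30°C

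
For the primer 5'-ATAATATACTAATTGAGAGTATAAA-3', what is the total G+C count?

Base counts: G=3, A=13, C=1, T=8
G+C = 3 + 1 = 4

4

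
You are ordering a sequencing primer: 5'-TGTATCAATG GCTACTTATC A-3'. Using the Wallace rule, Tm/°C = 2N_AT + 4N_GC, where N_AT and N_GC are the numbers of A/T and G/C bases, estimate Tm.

56°C

Scanning the sequence gives C=4, G=3, A=6, T=8.
A+T = 14, G+C = 7
Tm = 2(14) + 4(7) = 28 + 28 = 56°C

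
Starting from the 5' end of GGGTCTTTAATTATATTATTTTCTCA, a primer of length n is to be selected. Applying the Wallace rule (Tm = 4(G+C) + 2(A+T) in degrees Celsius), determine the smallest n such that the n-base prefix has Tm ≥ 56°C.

n = 23

First 22 bases: GGGTCTTTAATTATATTATTTT → Tm = 52°C (< 56°C)
First 23 bases: GGGTCTTTAATTATATTATTTTC → Tm = 56°C (≥ 56°C)
Since every base adds ≥2°C, Tm only increases with n, so the threshold is first crossed at n = 23.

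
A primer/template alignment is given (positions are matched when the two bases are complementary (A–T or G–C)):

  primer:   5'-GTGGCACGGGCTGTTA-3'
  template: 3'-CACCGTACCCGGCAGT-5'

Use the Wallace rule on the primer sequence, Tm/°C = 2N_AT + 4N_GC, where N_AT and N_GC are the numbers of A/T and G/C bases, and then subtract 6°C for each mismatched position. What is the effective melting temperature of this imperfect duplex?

Primer base counts: A=2, T=4, G=7, C=3 → A+T=6, G+C=10
Perfect-match Tm = 2(6) + 4(10) = 12 + 40 = 52°C
Mismatches (positions where the bases are not complementary): 3 (at positions 7, 12, 15)
Effective Tm = 52 − 3×6 = 52 − 18 = 34°C

34°C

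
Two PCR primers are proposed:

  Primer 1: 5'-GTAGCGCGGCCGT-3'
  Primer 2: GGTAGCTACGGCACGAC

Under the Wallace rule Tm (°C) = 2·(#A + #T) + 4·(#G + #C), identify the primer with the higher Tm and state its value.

Primer 1: A+T=3, G+C=10 → Tm = 2(3)+4(10) = 46°C
Primer 2: A+T=6, G+C=11 → Tm = 2(6)+4(11) = 56°C
46°C vs 56°C → primer 2 is higher.

Primer 2, 56°C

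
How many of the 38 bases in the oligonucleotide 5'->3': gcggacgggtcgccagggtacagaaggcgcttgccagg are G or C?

Base counts: C=10, G=17, T=4, A=7
G+C = 17 + 10 = 27

27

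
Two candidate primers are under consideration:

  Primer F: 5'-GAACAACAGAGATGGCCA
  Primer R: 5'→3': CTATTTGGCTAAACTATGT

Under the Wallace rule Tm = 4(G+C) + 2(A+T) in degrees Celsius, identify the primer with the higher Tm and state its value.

Primer F, 54°C

Primer F: A+T=9, G+C=9 → Tm = 2(9)+4(9) = 54°C
Primer R: A+T=13, G+C=6 → Tm = 2(13)+4(6) = 50°C
54°C vs 50°C → primer F is higher.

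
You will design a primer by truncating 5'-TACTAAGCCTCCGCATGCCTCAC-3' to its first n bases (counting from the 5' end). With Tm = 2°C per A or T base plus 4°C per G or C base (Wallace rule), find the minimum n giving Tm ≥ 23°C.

n = 9

First 8 bases: TACTAAGC → Tm = 22°C (< 23°C)
First 9 bases: TACTAAGCC → Tm = 26°C (≥ 23°C)
Since every base adds ≥2°C, Tm only increases with n, so the threshold is first crossed at n = 9.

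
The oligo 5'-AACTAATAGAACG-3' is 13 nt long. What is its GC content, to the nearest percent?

Scanning the sequence gives A=7, T=2, G=2, C=2.
G+C = 2 + 2 = 4 out of 13 bases
%GC = 4/13 × 100 = 30.77% ≈ 31%

31%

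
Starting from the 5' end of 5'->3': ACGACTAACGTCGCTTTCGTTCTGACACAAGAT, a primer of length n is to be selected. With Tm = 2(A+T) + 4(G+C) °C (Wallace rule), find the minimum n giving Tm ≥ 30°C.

n = 10

First 9 bases: ACGACTAAC → Tm = 26°C (< 30°C)
First 10 bases: ACGACTAACG → Tm = 30°C (≥ 30°C)
Since every base adds ≥2°C, Tm only increases with n, so the threshold is first crossed at n = 10.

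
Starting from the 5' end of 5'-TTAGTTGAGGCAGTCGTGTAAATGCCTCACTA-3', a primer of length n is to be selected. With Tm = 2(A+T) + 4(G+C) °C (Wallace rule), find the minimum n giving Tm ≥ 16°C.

n = 7

First 6 bases: TTAGTT → Tm = 14°C (< 16°C)
First 7 bases: TTAGTTG → Tm = 18°C (≥ 16°C)
Each additional base adds 2°C (A/T) or 4°C (G/C), so Tm is non-decreasing in n; n = 7 is the first length to reach 16°C.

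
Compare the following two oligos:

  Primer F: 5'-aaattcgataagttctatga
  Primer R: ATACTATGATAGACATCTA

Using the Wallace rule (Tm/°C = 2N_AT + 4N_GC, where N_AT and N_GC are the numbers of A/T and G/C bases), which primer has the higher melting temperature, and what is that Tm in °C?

Primer F, 50°C

Primer F: A+T=15, G+C=5 → Tm = 2(15)+4(5) = 50°C
Primer R: A+T=14, G+C=5 → Tm = 2(14)+4(5) = 48°C
50°C vs 48°C → primer F is higher.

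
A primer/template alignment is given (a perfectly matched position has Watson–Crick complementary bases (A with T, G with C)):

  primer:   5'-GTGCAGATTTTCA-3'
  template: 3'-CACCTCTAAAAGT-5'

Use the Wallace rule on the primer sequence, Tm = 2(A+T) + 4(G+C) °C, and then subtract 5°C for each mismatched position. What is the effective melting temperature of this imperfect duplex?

31°C

Primer base counts: A=3, T=5, G=3, C=2 → A+T=8, G+C=5
Perfect-match Tm = 2(8) + 4(5) = 16 + 20 = 36°C
Mismatches (positions where the bases are not complementary): 1 (at position 4)
Effective Tm = 36 − 1×5 = 36 − 5 = 31°C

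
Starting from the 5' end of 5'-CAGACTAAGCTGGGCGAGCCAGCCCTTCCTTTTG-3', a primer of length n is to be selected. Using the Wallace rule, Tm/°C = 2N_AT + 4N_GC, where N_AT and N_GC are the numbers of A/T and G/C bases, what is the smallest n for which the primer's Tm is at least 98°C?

n = 30

First 29 bases: CAGACTAAGCTGGGCGAGCCAGCCCTTCC → Tm = 96°C (< 98°C)
First 30 bases: CAGACTAAGCTGGGCGAGCCAGCCCTTCCT → Tm = 98°C (≥ 98°C)
Each additional base adds 2°C (A/T) or 4°C (G/C), so Tm is non-decreasing in n; n = 30 is the first length to reach 98°C.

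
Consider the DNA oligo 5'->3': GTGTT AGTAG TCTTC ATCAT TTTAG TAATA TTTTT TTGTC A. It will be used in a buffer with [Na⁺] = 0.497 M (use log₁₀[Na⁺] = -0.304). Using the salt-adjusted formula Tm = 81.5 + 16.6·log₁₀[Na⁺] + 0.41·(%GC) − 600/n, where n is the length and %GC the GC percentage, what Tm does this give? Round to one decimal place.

71.8°C

Length n = 41. Base counts: C=4, T=22, G=6, A=9
G+C = 10, so %GC = 10/41 × 100 = 24.39%
Salt term: 16.6 × (-0.304) = -5.046
GC term: 0.41 × 24.39 = 10; length term: −600/41 = −14.634
Tm = 81.5 + (-5.046) + 10 − 14.634 = 71.82 → 71.8°C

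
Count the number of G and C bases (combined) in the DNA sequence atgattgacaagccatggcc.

Counting bases: A=6, C=5, T=4, G=5
G+C = 5 + 5 = 10

10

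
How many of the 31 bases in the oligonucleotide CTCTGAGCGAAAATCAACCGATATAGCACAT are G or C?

13

Counting bases: A=12, T=6, G=5, C=8
G+C = 5 + 8 = 13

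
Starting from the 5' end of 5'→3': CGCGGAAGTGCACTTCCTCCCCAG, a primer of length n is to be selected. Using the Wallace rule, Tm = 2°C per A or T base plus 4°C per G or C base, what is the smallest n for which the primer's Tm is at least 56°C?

n = 17

First 16 bases: CGCGGAAGTGCACTTC → Tm = 52°C (< 56°C)
First 17 bases: CGCGGAAGTGCACTTCC → Tm = 56°C (≥ 56°C)
Each additional base adds 2°C (A/T) or 4°C (G/C), so Tm is non-decreasing in n; n = 17 is the first length to reach 56°C.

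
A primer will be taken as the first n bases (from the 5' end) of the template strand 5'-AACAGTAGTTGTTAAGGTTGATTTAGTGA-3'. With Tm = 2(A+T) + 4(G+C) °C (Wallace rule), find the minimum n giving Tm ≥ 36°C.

First 13 bases: AACAGTAGTTGTT → Tm = 34°C (< 36°C)
First 14 bases: AACAGTAGTTGTTA → Tm = 36°C (≥ 36°C)
Each additional base adds 2°C (A/T) or 4°C (G/C), so Tm is non-decreasing in n; n = 14 is the first length to reach 36°C.

n = 14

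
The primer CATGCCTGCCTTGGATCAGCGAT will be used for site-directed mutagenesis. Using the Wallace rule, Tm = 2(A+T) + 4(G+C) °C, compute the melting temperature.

72°C

G=6, T=6, C=7, A=4
AT pairs contribute 10, GC pairs contribute 13.
Tm = 2(10) + 4(13) = 20 + 52 = 72°C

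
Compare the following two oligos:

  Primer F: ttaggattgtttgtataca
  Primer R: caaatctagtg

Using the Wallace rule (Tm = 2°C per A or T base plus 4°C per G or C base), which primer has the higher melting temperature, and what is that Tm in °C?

Primer F, 48°C

Primer F: A+T=14, G+C=5 → Tm = 2(14)+4(5) = 48°C
Primer R: A+T=7, G+C=4 → Tm = 2(7)+4(4) = 30°C
48°C vs 30°C → primer F is higher.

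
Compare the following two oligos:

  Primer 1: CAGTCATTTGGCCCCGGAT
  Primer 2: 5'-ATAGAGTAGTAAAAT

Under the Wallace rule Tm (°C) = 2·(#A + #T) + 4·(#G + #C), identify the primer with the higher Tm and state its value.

Primer 1, 60°C

Primer 1: A+T=8, G+C=11 → Tm = 2(8)+4(11) = 60°C
Primer 2: A+T=12, G+C=3 → Tm = 2(12)+4(3) = 36°C
60°C vs 36°C → primer 1 is higher.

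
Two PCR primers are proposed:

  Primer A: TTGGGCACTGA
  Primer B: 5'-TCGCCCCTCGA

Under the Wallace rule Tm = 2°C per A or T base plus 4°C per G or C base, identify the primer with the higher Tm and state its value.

Primer A: A+T=5, G+C=6 → Tm = 2(5)+4(6) = 34°C
Primer B: A+T=3, G+C=8 → Tm = 2(3)+4(8) = 38°C
34°C vs 38°C → primer B is higher.

Primer B, 38°C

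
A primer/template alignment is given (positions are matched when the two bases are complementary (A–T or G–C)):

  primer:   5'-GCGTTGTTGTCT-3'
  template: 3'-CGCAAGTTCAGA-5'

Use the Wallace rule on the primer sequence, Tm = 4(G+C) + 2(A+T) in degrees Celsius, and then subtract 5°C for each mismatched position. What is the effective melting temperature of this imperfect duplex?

21°C

Primer base counts: A=0, T=6, G=4, C=2 → A+T=6, G+C=6
Perfect-match Tm = 2(6) + 4(6) = 12 + 24 = 36°C
Mismatches (positions where the bases are not complementary): 3 (at positions 6, 7, 8)
Effective Tm = 36 − 3×5 = 36 − 15 = 21°C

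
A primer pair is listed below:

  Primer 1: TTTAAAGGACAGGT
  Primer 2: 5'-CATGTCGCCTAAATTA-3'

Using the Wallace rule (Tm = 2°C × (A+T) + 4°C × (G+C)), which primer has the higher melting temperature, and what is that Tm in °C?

Primer 2, 44°C

Primer 1: A+T=9, G+C=5 → Tm = 2(9)+4(5) = 38°C
Primer 2: A+T=10, G+C=6 → Tm = 2(10)+4(6) = 44°C
38°C vs 44°C → primer 2 is higher.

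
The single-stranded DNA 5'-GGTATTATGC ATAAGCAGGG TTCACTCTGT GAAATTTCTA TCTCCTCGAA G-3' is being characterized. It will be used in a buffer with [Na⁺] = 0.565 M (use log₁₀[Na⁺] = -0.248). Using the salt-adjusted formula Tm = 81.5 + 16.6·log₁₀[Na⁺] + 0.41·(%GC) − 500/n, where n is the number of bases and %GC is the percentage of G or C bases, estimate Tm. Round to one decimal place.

84.5°C

Length n = 51. Scanning the sequence gives G=11, C=10, A=13, T=17.
G+C = 21, so %GC = 21/51 × 100 = 41.176%
Salt term: 16.6 × (-0.248) = -4.117
GC term: 0.41 × 41.176 = 16.882; length term: −500/51 = −9.804
Tm = 81.5 + (-4.117) + 16.882 − 9.804 = 84.461 → 84.5°C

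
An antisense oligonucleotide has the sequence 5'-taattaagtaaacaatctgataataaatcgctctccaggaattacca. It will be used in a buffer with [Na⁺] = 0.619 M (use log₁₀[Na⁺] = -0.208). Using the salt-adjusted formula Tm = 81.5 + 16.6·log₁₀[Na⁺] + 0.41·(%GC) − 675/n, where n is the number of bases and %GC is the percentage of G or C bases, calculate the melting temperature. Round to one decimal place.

Length n = 47. Counting bases: T=13, C=9, A=20, G=5
G+C = 14, so %GC = 14/47 × 100 = 29.787%
Salt term: 16.6 × (-0.208) = -3.453
GC term: 0.41 × 29.787 = 12.213; length term: −675/47 = −14.362
Tm = 81.5 + (-3.453) + 12.213 − 14.362 = 75.898 → 75.9°C

75.9°C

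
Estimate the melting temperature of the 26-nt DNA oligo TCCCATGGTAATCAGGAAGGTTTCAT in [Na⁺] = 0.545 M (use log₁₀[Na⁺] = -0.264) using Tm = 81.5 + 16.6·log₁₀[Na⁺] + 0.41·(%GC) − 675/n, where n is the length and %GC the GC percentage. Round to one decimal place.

Length n = 26. Base counts: A=7, T=8, C=5, G=6
G+C = 11, so %GC = 11/26 × 100 = 42.308%
Salt term: 16.6 × (-0.264) = -4.382
GC term: 0.41 × 42.308 = 17.346; length term: −675/26 = −25.962
Tm = 81.5 + (-4.382) + 17.346 − 25.962 = 68.502 → 68.5°C

68.5°C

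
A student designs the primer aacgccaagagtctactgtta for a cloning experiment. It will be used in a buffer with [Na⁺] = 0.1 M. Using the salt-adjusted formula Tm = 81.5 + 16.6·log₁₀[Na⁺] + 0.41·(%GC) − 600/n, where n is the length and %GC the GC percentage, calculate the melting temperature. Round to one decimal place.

Length n = 21. Scanning the sequence gives T=5, C=5, G=4, A=7.
G+C = 9, so %GC = 9/21 × 100 = 42.857%
Salt term: 16.6 × (-1) = -16.6
GC term: 0.41 × 42.857 = 17.571; length term: −600/21 = −28.571
Tm = 81.5 + (-16.6) + 17.571 − 28.571 = 53.9 → 53.9°C

53.9°C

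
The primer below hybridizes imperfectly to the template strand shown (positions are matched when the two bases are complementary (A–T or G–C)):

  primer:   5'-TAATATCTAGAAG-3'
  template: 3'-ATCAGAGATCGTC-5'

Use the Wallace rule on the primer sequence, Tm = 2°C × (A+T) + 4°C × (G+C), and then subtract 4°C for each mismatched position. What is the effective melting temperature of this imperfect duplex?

20°C

Primer base counts: A=6, T=4, G=2, C=1 → A+T=10, G+C=3
Perfect-match Tm = 2(10) + 4(3) = 20 + 12 = 32°C
Mismatches (positions where the bases are not complementary): 3 (at positions 3, 5, 11)
Effective Tm = 32 − 3×4 = 32 − 12 = 20°C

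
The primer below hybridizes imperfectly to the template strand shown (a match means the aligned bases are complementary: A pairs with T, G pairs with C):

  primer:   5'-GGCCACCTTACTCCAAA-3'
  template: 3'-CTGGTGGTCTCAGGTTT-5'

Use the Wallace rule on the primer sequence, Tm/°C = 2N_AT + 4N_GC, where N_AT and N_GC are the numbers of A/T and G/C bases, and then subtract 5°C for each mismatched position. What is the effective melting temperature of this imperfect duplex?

Primer base counts: A=5, T=3, G=2, C=7 → A+T=8, G+C=9
Perfect-match Tm = 2(8) + 4(9) = 16 + 36 = 52°C
Mismatches (positions where the bases are not complementary): 4 (at positions 2, 8, 9, 11)
Effective Tm = 52 − 4×5 = 52 − 20 = 32°C

32°C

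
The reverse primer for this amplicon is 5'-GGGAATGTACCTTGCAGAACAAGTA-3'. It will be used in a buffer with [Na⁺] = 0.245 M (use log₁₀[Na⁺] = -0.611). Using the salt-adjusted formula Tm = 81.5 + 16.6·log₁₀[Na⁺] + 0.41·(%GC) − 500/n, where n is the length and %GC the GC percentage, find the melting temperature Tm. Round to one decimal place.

Length n = 25. Counting bases: A=9, C=4, T=5, G=7
G+C = 11, so %GC = 11/25 × 100 = 44%
Salt term: 16.6 × (-0.611) = -10.143
GC term: 0.41 × 44 = 18.04; length term: −500/25 = −20
Tm = 81.5 + (-10.143) + 18.04 − 20 = 69.397 → 69.4°C

69.4°C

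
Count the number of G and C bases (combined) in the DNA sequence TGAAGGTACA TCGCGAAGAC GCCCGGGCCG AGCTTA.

Base counts: C=10, A=9, T=5, G=12
Total G or C: 12 + 10 = 22

22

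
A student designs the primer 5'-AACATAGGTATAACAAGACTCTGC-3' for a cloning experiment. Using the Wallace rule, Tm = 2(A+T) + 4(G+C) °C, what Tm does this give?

66°C

Scanning the sequence gives G=4, C=5, T=5, A=10.
AT pairs contribute 15, GC pairs contribute 9.
Tm = 2(15) + 4(9) = 30 + 36 = 66°C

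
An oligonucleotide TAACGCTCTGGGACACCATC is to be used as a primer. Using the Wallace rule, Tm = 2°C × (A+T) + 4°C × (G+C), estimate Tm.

62°C

Scanning the sequence gives C=7, A=5, G=4, T=4.
AT pairs contribute 9, GC pairs contribute 11.
Tm = 2(9) + 4(11) = 18 + 44 = 62°C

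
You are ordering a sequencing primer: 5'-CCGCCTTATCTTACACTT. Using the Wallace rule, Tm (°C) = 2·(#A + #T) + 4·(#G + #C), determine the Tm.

G=1, A=3, C=7, T=7
A+T = 10, G+C = 8
Tm = 2(10) + 4(8) = 20 + 32 = 52°C

52°C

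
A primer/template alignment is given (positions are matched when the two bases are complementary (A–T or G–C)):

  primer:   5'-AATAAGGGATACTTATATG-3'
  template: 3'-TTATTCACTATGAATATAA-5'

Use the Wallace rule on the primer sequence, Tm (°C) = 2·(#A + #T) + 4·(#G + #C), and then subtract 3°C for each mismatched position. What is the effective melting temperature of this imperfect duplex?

42°C

Primer base counts: A=8, T=6, G=4, C=1 → A+T=14, G+C=5
Perfect-match Tm = 2(14) + 4(5) = 28 + 20 = 48°C
Mismatches (positions where the bases are not complementary): 2 (at positions 7, 19)
Effective Tm = 48 − 2×3 = 48 − 6 = 42°C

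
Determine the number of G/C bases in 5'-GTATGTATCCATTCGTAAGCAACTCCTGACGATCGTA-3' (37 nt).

16

Counting bases: T=11, G=7, A=10, C=9
Total G or C: 7 + 9 = 16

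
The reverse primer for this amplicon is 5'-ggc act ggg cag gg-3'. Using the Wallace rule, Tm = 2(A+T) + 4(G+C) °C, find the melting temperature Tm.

C=3, A=2, G=8, T=1
AT pairs contribute 3, GC pairs contribute 11.
Tm = 2(3) + 4(11) = 6 + 44 = 50°C

50°C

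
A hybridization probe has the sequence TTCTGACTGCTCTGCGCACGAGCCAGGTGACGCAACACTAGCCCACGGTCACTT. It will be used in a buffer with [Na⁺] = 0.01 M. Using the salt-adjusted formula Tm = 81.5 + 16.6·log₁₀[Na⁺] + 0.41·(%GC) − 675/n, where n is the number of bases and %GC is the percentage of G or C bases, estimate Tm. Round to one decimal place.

60.1°C

Length n = 54. C=19, G=13, A=11, T=11
G+C = 32, so %GC = 32/54 × 100 = 59.259%
Salt term: 16.6 × (-2) = -33.2
GC term: 0.41 × 59.259 = 24.296; length term: −675/54 = −12.5
Tm = 81.5 + (-33.2) + 24.296 − 12.5 = 60.096 → 60.1°C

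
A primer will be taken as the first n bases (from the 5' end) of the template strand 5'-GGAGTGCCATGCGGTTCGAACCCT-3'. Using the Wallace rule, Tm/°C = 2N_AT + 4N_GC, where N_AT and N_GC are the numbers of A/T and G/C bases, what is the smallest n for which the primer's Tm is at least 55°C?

First 16 bases: GGAGTGCCATGCGGTT → Tm = 52°C (< 55°C)
First 17 bases: GGAGTGCCATGCGGTTC → Tm = 56°C (≥ 55°C)
Each additional base adds 2°C (A/T) or 4°C (G/C), so Tm is non-decreasing in n; n = 17 is the first length to reach 55°C.

n = 17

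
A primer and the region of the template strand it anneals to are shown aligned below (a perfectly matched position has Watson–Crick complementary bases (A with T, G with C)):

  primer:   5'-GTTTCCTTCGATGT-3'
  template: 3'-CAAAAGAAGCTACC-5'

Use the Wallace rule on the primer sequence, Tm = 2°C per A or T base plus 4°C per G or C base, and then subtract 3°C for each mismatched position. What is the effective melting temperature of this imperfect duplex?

Primer base counts: A=1, T=7, G=3, C=3 → A+T=8, G+C=6
Perfect-match Tm = 2(8) + 4(6) = 16 + 24 = 40°C
Mismatches (positions where the bases are not complementary): 2 (at positions 5, 14)
Effective Tm = 40 − 2×3 = 40 − 6 = 34°C

34°C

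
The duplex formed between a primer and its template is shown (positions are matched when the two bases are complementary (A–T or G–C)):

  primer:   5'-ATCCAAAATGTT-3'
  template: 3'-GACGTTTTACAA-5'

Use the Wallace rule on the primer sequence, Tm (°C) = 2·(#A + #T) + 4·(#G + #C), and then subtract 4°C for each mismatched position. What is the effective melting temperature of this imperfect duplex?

Primer base counts: A=5, T=4, G=1, C=2 → A+T=9, G+C=3
Perfect-match Tm = 2(9) + 4(3) = 18 + 12 = 30°C
Mismatches (positions where the bases are not complementary): 2 (at positions 1, 3)
Effective Tm = 30 − 2×4 = 30 − 8 = 22°C

22°C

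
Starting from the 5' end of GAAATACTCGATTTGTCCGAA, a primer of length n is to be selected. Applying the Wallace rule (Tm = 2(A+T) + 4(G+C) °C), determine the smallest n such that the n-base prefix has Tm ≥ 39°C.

n = 15

First 14 bases: GAAATACTCGATTT → Tm = 36°C (< 39°C)
First 15 bases: GAAATACTCGATTTG → Tm = 40°C (≥ 39°C)
Each additional base adds 2°C (A/T) or 4°C (G/C), so Tm is non-decreasing in n; n = 15 is the first length to reach 39°C.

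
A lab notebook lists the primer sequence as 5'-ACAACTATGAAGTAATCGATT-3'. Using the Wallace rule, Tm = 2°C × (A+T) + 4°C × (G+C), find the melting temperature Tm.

Counting bases: T=6, C=3, G=3, A=9
A+T = 15, G+C = 6
Tm = 2(15) + 4(6) = 30 + 24 = 54°C

54°C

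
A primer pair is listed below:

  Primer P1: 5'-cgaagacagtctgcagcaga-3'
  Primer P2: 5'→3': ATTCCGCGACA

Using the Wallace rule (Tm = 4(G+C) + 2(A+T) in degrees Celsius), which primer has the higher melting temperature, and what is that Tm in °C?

Primer P1: A+T=9, G+C=11 → Tm = 2(9)+4(11) = 62°C
Primer P2: A+T=5, G+C=6 → Tm = 2(5)+4(6) = 34°C
62°C vs 34°C → primer P1 is higher.

Primer P1, 62°C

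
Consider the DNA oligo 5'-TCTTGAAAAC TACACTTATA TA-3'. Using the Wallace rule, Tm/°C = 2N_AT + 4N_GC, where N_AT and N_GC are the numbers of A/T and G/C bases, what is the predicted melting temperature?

54°C

Counting bases: C=4, T=8, A=9, G=1
So N_AT = 17 and N_GC = 5.
Tm = 4·5 + 2·17 = 20 + 34 = 54°C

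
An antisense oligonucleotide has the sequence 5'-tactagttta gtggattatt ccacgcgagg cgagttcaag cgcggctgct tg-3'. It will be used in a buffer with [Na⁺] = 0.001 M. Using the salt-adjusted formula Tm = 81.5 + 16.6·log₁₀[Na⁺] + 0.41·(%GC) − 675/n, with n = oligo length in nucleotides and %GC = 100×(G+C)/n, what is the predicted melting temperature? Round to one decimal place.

40.0°C

Length n = 52. G=16, C=11, T=15, A=10
G+C = 27, so %GC = 27/52 × 100 = 51.923%
Salt term: 16.6 × (-3) = -49.8
GC term: 0.41 × 51.923 = 21.288; length term: −675/52 = −12.981
Tm = 81.5 + (-49.8) + 21.288 − 12.981 = 40.007 → 40.0°C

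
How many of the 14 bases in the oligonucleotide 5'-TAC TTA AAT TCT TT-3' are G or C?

2

Counting bases: G=0, T=8, C=2, A=4
G+C = 0 + 2 = 2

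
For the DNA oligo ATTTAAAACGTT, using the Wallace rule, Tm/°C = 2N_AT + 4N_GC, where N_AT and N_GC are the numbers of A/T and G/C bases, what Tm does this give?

28°C

Counting bases: G=1, A=5, C=1, T=5
A+T = 10, G+C = 2
Tm = 2(10) + 4(2) = 20 + 8 = 28°C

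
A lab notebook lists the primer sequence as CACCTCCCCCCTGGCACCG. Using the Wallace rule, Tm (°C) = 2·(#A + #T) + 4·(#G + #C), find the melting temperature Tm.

68°C

Counting bases: G=3, A=2, T=2, C=12
So N_AT = 4 and N_GC = 15.
Tm = 2(4) + 4(15) = 8 + 60 = 68°C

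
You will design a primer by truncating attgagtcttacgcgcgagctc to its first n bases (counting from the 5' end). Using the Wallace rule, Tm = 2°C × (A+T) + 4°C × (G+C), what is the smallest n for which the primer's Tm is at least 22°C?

n = 8

First 7 bases: ATTGAGT → Tm = 18°C (< 22°C)
First 8 bases: ATTGAGTC → Tm = 22°C (≥ 22°C)
Each additional base adds 2°C (A/T) or 4°C (G/C), so Tm is non-decreasing in n; n = 8 is the first length to reach 22°C.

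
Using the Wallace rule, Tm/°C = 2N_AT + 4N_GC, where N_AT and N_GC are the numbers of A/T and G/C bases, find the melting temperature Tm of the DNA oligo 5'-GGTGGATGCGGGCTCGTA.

Base counts: C=3, A=2, T=4, G=9
So N_AT = 6 and N_GC = 12.
Tm = 2(6) + 4(12) = 12 + 48 = 60°C

60°C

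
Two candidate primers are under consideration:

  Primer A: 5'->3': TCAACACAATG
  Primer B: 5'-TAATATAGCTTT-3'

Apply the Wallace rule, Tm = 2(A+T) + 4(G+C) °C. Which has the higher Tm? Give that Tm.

Primer A, 30°C

Primer A: A+T=7, G+C=4 → Tm = 2(7)+4(4) = 30°C
Primer B: A+T=10, G+C=2 → Tm = 2(10)+4(2) = 28°C
30°C vs 28°C → primer A is higher.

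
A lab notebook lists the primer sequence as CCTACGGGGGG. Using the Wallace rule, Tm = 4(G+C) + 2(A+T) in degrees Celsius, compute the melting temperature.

Scanning the sequence gives G=6, C=3, A=1, T=1.
A+T = 2, G+C = 9
Tm = 2(2) + 4(9) = 4 + 36 = 40°C

40°C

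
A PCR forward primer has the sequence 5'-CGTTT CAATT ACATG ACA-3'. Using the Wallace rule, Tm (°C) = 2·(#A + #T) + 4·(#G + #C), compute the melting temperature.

48°C

Base counts: A=6, C=4, G=2, T=6
AT pairs contribute 12, GC pairs contribute 6.
Tm = 2(12) + 4(6) = 24 + 24 = 48°C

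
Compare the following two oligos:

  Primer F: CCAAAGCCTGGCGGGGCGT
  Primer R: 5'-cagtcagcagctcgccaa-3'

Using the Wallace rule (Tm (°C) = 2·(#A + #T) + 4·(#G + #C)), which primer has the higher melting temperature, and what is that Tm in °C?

Primer F, 66°C

Primer F: A+T=5, G+C=14 → Tm = 2(5)+4(14) = 66°C
Primer R: A+T=7, G+C=11 → Tm = 2(7)+4(11) = 58°C
66°C vs 58°C → primer F is higher.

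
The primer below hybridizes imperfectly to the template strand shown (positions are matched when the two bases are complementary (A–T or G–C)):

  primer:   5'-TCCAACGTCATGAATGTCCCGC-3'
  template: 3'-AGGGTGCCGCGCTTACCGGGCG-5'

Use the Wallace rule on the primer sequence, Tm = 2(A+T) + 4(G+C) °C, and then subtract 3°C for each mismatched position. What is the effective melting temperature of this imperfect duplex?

53°C

Primer base counts: A=5, T=5, G=4, C=8 → A+T=10, G+C=12
Perfect-match Tm = 2(10) + 4(12) = 20 + 48 = 68°C
Mismatches (positions where the bases are not complementary): 5 (at positions 4, 8, 10, 11, 17)
Effective Tm = 68 − 5×3 = 68 − 15 = 53°C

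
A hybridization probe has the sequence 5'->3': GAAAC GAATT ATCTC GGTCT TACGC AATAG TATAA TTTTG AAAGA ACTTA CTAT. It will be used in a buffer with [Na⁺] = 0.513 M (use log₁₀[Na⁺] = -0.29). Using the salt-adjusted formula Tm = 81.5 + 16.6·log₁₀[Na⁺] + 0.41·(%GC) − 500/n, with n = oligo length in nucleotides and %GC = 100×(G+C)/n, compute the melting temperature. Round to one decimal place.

79.6°C

Length n = 54. Base counts: T=18, C=8, G=8, A=20
G+C = 16, so %GC = 16/54 × 100 = 29.63%
Salt term: 16.6 × (-0.29) = -4.814
GC term: 0.41 × 29.63 = 12.148; length term: −500/54 = −9.259
Tm = 81.5 + (-4.814) + 12.148 − 9.259 = 79.575 → 79.6°C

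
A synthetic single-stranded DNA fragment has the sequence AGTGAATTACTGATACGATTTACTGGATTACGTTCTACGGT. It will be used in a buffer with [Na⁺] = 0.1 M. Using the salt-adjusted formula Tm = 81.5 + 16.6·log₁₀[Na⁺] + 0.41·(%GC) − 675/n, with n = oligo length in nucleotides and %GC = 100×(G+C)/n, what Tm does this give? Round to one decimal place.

Length n = 41. Base counts: A=11, T=15, G=9, C=6
G+C = 15, so %GC = 15/41 × 100 = 36.585%
Salt term: 16.6 × (-1) = -16.6
GC term: 0.41 × 36.585 = 15; length term: −675/41 = −16.463
Tm = 81.5 + (-16.6) + 15 − 16.463 = 63.437 → 63.4°C

63.4°C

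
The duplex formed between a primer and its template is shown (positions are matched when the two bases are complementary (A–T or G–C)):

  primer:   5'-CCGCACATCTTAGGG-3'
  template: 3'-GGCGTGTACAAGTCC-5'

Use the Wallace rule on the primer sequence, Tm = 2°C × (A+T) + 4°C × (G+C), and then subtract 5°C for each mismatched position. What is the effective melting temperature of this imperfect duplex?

Primer base counts: A=3, T=3, G=4, C=5 → A+T=6, G+C=9
Perfect-match Tm = 2(6) + 4(9) = 12 + 36 = 48°C
Mismatches (positions where the bases are not complementary): 3 (at positions 9, 12, 13)
Effective Tm = 48 − 3×5 = 48 − 15 = 33°C

33°C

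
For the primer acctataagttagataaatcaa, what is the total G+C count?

Counting bases: T=6, C=3, G=2, A=11
Total G or C: 2 + 3 = 5

5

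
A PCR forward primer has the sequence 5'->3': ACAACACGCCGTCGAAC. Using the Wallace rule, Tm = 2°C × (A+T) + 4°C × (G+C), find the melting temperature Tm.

54°C

Counting bases: C=7, G=3, T=1, A=6
So N_AT = 7 and N_GC = 10.
Tm = 2×7 + 4×10 = 54°C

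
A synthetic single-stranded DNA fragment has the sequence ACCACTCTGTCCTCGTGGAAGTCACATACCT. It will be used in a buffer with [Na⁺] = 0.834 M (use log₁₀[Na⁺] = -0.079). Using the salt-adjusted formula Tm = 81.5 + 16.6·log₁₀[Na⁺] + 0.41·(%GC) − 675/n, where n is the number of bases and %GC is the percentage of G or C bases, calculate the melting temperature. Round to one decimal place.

79.6°C

Length n = 31. Base counts: G=5, T=8, A=7, C=11
G+C = 16, so %GC = 16/31 × 100 = 51.613%
Salt term: 16.6 × (-0.079) = -1.311
GC term: 0.41 × 51.613 = 21.161; length term: −675/31 = −21.774
Tm = 81.5 + (-1.311) + 21.161 − 21.774 = 79.576 → 79.6°C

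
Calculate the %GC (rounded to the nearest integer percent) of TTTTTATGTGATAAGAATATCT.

18%

Scanning the sequence gives G=3, T=11, C=1, A=7.
G+C = 3 + 1 = 4 out of 22 bases
%GC = 4/22 × 100 = 18.18% ≈ 18%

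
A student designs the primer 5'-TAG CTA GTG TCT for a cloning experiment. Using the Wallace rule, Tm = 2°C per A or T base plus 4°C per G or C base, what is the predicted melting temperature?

Scanning the sequence gives T=5, C=2, A=2, G=3.
A+T = 7, G+C = 5
Tm = 2×7 + 4×5 = 34°C

34°C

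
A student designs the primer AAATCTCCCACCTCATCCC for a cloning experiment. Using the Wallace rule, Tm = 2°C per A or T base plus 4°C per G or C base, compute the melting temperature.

58°C

Counting bases: C=10, A=5, T=4, G=0
A+T = 9, G+C = 10
Tm = 2(9) + 4(10) = 18 + 40 = 58°C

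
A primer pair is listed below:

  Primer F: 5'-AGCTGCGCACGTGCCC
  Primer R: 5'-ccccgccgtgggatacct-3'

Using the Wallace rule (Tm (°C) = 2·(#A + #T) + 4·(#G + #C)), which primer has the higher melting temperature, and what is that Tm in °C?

Primer R, 62°C

Primer F: A+T=4, G+C=12 → Tm = 2(4)+4(12) = 56°C
Primer R: A+T=5, G+C=13 → Tm = 2(5)+4(13) = 62°C
56°C vs 62°C → primer R is higher.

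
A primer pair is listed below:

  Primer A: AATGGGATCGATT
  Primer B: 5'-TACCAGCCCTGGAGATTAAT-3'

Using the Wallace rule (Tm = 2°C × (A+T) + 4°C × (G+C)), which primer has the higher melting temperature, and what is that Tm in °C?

Primer A: A+T=8, G+C=5 → Tm = 2(8)+4(5) = 36°C
Primer B: A+T=11, G+C=9 → Tm = 2(11)+4(9) = 58°C
36°C vs 58°C → primer B is higher.

Primer B, 58°C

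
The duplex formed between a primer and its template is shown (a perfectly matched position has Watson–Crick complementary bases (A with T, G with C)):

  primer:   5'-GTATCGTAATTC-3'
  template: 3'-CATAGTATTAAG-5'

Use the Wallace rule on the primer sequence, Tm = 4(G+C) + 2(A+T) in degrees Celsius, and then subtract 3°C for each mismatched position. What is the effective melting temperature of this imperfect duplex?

29°C

Primer base counts: A=3, T=5, G=2, C=2 → A+T=8, G+C=4
Perfect-match Tm = 2(8) + 4(4) = 16 + 16 = 32°C
Mismatches (positions where the bases are not complementary): 1 (at position 6)
Effective Tm = 32 − 1×3 = 32 − 3 = 29°C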